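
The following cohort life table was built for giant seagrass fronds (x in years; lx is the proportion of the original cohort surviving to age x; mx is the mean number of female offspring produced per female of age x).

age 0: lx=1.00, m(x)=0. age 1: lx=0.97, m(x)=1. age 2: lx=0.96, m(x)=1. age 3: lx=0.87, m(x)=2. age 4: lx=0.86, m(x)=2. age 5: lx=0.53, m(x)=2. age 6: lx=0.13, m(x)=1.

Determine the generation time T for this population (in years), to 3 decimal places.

lx·mx: 0, 0.97, 0.96, 1.74, 1.72, 1.06, 0.13 → R0 = 6.58
x·lx·mx: 0, 0.97, 1.92, 5.22, 6.88, 5.3, 0.78 → Σ = 21.07
T = 21.07 / 6.58 = 3.202128… → 3.202

3.202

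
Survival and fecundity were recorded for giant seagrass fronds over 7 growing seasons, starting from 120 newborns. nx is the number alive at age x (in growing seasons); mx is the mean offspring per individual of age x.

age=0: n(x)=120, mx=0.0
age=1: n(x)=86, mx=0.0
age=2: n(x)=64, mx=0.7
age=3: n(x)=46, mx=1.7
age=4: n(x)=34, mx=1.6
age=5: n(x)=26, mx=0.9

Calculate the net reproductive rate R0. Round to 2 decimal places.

lx = nx/n0 = nx/120: 1, 0.71667…, 0.53333…, 0.38333…, 0.28333…, 0.21667…
lx·mx by age: 0, 0, 0.373333…, 0.651667…, 0.453333…, 0.195…
R0 = Σ lx·mx = 1.673333… → 1.67

1.67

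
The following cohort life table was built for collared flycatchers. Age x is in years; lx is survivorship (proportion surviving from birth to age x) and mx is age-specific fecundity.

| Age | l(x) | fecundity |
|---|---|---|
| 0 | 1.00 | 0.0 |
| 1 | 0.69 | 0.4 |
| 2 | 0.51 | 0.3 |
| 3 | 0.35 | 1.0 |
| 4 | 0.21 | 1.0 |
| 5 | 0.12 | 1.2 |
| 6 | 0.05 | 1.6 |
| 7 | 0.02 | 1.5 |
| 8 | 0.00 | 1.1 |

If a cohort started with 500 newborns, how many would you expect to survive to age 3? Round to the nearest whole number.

Expected survivors = N0 · l_3 = 500 × 0.35 = 175 → 175

175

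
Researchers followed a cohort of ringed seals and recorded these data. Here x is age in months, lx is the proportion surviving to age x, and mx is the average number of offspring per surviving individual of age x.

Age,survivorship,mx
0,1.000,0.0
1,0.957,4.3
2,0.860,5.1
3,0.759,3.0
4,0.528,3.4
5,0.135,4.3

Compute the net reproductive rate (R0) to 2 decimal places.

lx·mx by age: 0, 4.1151, 4.386, 2.277, 1.7952, 0.5805
R0 = Σ lx·mx = 13.1538 → 13.15

13.15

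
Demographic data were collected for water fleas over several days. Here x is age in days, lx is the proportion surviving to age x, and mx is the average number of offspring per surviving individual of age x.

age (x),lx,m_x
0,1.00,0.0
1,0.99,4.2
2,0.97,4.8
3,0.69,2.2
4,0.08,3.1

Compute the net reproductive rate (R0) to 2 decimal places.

lx·mx by age: 0, 4.158, 4.656, 1.518, 0.248
R0 = Σ lx·mx = 10.58 → 10.58

10.58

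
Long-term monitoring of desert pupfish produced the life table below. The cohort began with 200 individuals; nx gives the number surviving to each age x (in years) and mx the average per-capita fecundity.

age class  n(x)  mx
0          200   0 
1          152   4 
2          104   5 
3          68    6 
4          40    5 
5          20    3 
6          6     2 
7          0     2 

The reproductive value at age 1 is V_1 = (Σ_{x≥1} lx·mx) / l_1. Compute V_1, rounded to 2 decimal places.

11.89

lx = nx/n0 = nx/200: 1, 0.76, 0.52, 0.34, 0.2, 0.1, 0.03, 0
lx·mx for x ≥ 1: 3.04, 2.6, 2.04, 1, 0.3, 0.06, 0 → sum = 9.04
V_1 = 9.04 / l_1 = 9.04 / 0.76 = 11.894737… → 11.89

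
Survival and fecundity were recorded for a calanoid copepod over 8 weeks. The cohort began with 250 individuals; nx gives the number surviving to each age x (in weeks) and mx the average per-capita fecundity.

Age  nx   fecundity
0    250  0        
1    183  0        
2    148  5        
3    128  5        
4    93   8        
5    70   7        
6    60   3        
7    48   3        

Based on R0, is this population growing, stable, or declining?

growing

lx = nx/n0 = nx/250: 1, 0.732, 0.592, 0.512, 0.372, 0.28, 0.24, 0.192
R0 = Σ lx·mx = 0 + 0 + 2.96 + 2.56 + 2.976 + 1.96 + 0.72 + 0.576 = 11.752
R0 > 1, so the population is growing.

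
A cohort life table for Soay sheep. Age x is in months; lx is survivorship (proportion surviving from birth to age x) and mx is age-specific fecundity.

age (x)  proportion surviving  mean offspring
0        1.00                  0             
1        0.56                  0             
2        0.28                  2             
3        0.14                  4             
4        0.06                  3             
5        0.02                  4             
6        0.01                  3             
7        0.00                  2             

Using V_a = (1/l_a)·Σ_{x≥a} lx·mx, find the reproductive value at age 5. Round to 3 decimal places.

5.500

lx·mx for x ≥ 5: 0.08, 0.03, 0 → sum = 0.11
V_5 = 0.11 / l_5 = 0.11 / 0.02 = 5.5 → 5.500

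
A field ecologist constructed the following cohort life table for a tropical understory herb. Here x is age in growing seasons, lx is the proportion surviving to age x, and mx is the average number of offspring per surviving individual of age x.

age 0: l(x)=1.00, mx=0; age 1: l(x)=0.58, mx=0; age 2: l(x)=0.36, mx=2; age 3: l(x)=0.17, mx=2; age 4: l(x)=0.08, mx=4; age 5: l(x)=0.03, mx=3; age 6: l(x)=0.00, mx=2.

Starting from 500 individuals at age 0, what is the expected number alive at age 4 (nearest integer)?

Expected survivors = N0 · l_4 = 500 × 0.08 = 40 → 40

40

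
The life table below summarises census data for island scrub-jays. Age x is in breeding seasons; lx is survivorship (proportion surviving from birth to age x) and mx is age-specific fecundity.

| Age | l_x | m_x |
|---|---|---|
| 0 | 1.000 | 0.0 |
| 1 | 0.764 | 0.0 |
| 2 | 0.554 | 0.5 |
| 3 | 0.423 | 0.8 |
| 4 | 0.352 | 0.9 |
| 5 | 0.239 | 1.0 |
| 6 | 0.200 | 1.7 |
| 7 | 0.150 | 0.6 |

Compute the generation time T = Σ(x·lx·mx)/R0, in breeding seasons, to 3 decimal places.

lx·mx: 0, 0, 0.277, 0.3384, 0.3168, 0.239, 0.34, 0.09 → R0 = 1.6012
x·lx·mx: 0, 0, 0.554, 1.0152, 1.2672, 1.195, 2.04, 0.63 → Σ = 6.7014
T = 6.7014 / 1.6012 = 4.185236… → 4.185

4.185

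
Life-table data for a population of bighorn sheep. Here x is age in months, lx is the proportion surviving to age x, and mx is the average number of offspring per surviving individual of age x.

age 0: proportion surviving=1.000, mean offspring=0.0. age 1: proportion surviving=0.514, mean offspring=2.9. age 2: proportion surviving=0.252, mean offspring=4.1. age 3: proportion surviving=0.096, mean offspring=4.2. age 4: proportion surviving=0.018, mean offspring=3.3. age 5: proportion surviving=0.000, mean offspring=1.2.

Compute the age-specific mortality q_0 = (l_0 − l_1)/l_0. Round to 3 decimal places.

0.486

q_0 = (l_0 − l_1) / l_0 = (1 − 0.514) / 1
     = 0.486 / 1 = 0.486 → 0.486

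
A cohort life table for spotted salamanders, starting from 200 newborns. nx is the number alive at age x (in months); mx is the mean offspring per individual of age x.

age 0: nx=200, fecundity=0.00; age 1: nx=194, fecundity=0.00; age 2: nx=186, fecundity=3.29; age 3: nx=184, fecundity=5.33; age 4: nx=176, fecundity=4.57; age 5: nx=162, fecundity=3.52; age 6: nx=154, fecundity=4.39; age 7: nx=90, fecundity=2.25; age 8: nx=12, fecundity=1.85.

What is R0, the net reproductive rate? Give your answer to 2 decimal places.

19.34

lx = nx/n0 = nx/200: 1, 0.97, 0.93, 0.92, 0.88, 0.81, 0.77, 0.45, 0.06
lx·mx by age: 0, 0, 3.0597, 4.9036, 4.0216, 2.8512, 3.3803, 1.0125, 0.111
R0 = Σ lx·mx = 19.3399 → 19.34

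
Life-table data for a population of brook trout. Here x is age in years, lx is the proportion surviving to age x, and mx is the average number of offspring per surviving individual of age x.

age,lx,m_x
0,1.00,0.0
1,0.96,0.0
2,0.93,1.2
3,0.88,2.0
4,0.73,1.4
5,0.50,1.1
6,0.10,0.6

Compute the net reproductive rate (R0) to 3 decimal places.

lx·mx by age: 0, 0, 1.116, 1.76, 1.022, 0.55, 0.06
R0 = Σ lx·mx = 4.508 → 4.508

4.508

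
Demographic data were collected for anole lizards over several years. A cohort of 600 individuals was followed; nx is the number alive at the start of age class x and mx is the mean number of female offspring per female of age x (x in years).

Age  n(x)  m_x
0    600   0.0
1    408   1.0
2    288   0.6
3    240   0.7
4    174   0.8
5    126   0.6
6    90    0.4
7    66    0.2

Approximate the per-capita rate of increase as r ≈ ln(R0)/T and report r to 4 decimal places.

0.2120

lx = nx/n0 = nx/600: 1, 0.68, 0.48, 0.4, 0.29, 0.21, 0.15, 0.11
R0 = Σ lx·mx = 0 + 0.68 + 0.288 + 0.28 + 0.232 + 0.126 + 0.06 + 0.022 = 1.688
Σ x·lx·mx = 4.168; T = 4.168/1.688 = 2.46919…
r ≈ ln(R0)/T = ln(1.688)/2.46919… = 0.21203… → 0.2120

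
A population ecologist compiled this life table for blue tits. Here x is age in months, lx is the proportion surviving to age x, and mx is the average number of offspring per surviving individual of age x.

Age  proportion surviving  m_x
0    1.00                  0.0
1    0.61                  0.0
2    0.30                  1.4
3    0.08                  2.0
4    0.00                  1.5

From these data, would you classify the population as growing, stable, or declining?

R0 = Σ lx·mx = 0 + 0 + 0.42 + 0.16 + 0 = 0.58
R0 < 1, so the population is declining.

declining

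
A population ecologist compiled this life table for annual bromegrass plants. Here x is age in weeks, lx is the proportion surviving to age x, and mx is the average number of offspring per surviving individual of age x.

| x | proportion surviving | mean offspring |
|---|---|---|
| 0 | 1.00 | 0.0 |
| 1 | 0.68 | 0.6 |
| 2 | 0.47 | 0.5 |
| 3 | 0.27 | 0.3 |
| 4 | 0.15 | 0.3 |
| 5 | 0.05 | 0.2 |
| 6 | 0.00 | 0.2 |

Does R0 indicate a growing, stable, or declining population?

declining

R0 = Σ lx·mx = 0 + 0.408 + 0.235 + 0.081 + 0.045 + 0.01 + 0 = 0.779
R0 < 1, so the population is declining.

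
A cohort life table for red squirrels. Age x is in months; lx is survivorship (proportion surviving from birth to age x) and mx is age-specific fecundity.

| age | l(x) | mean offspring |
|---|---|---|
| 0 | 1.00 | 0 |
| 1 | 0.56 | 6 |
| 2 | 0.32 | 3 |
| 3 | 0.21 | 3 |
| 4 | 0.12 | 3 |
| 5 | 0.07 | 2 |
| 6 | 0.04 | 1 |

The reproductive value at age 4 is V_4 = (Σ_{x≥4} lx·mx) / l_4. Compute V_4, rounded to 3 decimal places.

lx·mx for x ≥ 4: 0.36, 0.14, 0.04 → sum = 0.54
V_4 = 0.54 / l_4 = 0.54 / 0.12 = 4.5 → 4.500

4.500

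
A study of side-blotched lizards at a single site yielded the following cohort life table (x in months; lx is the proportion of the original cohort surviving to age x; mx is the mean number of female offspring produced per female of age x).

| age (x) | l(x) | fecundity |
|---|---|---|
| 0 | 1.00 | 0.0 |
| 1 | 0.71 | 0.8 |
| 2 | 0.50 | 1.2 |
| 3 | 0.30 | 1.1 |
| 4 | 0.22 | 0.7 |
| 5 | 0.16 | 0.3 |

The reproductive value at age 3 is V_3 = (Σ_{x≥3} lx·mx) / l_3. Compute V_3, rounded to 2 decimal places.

lx·mx for x ≥ 3: 0.33, 0.154, 0.048 → sum = 0.532
V_3 = 0.532 / l_3 = 0.532 / 0.3 = 1.773333… → 1.77

1.77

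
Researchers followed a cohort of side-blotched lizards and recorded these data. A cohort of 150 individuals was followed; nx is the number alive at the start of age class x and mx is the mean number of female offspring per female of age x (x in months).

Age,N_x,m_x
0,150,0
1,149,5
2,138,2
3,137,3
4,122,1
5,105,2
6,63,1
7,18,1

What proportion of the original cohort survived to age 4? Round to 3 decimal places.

l_4 = n_4/n_0 = 122/150 = 0.813333… → 0.813

0.813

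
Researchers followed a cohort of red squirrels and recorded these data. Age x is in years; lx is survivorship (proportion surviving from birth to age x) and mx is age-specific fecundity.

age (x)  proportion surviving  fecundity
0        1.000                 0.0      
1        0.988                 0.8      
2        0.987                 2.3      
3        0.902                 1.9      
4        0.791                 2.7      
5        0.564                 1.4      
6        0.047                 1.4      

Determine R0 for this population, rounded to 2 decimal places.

lx·mx by age: 0, 0.7904, 2.2701, 1.7138, 2.1357, 0.7896, 0.0658
R0 = Σ lx·mx = 7.7654 → 7.77

7.77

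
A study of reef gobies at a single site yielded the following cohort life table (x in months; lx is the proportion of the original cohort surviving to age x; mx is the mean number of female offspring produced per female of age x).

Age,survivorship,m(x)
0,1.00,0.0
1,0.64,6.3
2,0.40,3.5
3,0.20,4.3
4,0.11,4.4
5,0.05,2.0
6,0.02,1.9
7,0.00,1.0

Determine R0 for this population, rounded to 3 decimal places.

lx·mx by age: 0, 4.032, 1.4, 0.86, 0.484, 0.1, 0.038, 0
R0 = Σ lx·mx = 6.914 → 6.914

6.914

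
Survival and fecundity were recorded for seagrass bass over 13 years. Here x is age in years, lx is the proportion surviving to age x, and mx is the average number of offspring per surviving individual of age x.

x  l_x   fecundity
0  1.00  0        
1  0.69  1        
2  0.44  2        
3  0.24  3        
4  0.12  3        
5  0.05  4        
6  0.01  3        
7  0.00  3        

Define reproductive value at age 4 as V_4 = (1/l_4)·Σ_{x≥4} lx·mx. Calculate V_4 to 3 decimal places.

4.917

lx·mx for x ≥ 4: 0.36, 0.2, 0.03, 0 → sum = 0.59
V_4 = 0.59 / l_4 = 0.59 / 0.12 = 4.916667… → 4.917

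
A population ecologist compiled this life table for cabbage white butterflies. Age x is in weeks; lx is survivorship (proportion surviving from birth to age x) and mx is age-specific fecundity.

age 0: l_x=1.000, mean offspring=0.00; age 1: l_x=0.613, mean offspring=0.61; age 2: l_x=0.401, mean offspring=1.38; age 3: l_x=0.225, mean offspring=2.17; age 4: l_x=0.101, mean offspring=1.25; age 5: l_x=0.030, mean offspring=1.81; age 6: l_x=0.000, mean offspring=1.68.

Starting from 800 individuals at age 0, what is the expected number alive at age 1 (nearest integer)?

Expected survivors = N0 · l_1 = 800 × 0.613 = 490.4 → 490

490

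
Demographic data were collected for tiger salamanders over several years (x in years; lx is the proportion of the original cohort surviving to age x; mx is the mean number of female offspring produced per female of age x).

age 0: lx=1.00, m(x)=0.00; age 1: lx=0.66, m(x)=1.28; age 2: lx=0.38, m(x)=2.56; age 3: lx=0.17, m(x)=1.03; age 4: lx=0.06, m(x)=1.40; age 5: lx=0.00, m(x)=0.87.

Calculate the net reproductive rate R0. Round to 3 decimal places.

2.077

lx·mx by age: 0, 0.8448, 0.9728, 0.1751, 0.084, 0
R0 = Σ lx·mx = 2.0767 → 2.077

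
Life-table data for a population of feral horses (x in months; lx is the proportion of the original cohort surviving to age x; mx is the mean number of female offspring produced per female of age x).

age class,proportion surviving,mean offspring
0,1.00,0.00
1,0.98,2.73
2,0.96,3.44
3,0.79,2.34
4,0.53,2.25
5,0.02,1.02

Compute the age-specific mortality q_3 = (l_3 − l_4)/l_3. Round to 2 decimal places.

q_3 = (l_3 − l_4) / l_3 = (0.79 − 0.53) / 0.79
     = 0.26 / 0.79 = 0.329114… → 0.33

0.33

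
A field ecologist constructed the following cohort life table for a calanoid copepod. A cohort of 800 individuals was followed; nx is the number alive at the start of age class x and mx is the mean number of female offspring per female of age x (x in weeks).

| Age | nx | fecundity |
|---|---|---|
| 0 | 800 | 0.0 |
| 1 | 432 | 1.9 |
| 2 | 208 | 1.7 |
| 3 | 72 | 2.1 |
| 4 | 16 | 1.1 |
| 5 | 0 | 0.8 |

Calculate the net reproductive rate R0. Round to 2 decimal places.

1.68

lx = nx/n0 = nx/800: 1, 0.54, 0.26, 0.09, 0.02, 0
lx·mx by age: 0, 1.026, 0.442, 0.189, 0.022, 0
R0 = Σ lx·mx = 1.679 → 1.68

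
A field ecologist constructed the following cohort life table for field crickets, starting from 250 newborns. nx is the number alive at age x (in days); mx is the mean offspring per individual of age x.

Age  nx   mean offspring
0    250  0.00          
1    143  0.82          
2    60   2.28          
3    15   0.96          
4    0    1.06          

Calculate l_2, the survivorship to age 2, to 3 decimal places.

0.240

l_2 = n_2/n_0 = 60/250 = 0.24 → 0.240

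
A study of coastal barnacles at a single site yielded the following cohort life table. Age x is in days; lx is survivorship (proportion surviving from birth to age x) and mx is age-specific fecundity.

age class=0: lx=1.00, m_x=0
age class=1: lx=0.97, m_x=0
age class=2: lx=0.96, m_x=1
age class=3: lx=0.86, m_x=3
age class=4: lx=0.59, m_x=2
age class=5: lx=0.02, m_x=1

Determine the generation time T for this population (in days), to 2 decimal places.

lx·mx: 0, 0, 0.96, 2.58, 1.18, 0.02 → R0 = 4.74
x·lx·mx: 0, 0, 1.92, 7.74, 4.72, 0.1 → Σ = 14.48
T = 14.48 / 4.74 = 3.054852… → 3.05

3.05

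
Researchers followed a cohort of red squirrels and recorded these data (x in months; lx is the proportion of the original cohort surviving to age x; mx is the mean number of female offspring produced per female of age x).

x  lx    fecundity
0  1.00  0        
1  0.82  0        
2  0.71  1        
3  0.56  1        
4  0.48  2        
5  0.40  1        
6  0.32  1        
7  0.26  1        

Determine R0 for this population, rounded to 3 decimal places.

lx·mx by age: 0, 0, 0.71, 0.56, 0.96, 0.4, 0.32, 0.26
R0 = Σ lx·mx = 3.21 → 3.210

3.210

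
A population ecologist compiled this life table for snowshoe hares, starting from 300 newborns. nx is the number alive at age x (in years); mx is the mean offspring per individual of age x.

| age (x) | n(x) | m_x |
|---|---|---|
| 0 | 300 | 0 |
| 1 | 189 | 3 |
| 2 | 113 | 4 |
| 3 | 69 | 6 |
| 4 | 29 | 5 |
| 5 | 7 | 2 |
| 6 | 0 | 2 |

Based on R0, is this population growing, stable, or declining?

lx = nx/n0 = nx/300: 1, 0.63, 0.37667…, 0.23, 0.09667…, 0.02333…, 0
R0 = Σ lx·mx = 0 + 1.89 + 1.506667… + 1.38 + 0.483333… + 0.046667… + 0 = 5.306667…
R0 > 1, so the population is growing.

growing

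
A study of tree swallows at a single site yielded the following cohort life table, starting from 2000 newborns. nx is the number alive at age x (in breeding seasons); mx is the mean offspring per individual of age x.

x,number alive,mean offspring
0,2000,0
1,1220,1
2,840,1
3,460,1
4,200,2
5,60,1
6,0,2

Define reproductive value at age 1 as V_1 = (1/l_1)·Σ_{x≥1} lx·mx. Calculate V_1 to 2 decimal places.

lx = nx/n0 = nx/2000: 1, 0.61, 0.42, 0.23, 0.1, 0.03, 0
lx·mx for x ≥ 1: 0.61, 0.42, 0.23, 0.2, 0.03, 0 → sum = 1.49
V_1 = 1.49 / l_1 = 1.49 / 0.61 = 2.442623… → 2.44

2.44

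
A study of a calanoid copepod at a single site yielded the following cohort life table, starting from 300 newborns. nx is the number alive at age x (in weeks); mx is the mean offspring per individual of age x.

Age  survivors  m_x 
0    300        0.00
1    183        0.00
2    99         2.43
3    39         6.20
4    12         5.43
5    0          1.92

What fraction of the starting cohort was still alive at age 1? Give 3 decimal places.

l_1 = n_1/n_0 = 183/300 = 0.61 → 0.610

0.610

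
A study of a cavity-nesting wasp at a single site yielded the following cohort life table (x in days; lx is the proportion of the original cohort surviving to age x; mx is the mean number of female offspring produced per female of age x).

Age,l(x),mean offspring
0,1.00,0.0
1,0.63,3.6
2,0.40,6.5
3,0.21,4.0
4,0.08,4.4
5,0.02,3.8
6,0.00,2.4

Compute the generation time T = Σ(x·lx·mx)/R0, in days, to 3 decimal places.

1.919

lx·mx: 0, 2.268, 2.6, 0.84, 0.352, 0.076, 0 → R0 = 6.136
x·lx·mx: 0, 2.268, 5.2, 2.52, 1.408, 0.38, 0 → Σ = 11.776
T = 11.776 / 6.136 = 1.919166… → 1.919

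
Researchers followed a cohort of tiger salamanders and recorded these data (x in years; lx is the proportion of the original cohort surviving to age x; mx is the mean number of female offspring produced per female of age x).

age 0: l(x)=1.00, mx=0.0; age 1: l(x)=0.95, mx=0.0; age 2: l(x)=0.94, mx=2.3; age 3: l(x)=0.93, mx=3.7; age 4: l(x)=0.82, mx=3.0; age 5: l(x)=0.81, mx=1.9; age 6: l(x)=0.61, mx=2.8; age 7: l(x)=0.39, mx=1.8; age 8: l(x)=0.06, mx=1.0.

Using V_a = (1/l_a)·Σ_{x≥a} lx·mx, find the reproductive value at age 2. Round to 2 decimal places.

12.84

lx·mx for x ≥ 2: 2.162, 3.441, 2.46, 1.539, 1.708, 0.702, 0.06 → sum = 12.072
V_2 = 12.072 / l_2 = 12.072 / 0.94 = 12.842553… → 12.84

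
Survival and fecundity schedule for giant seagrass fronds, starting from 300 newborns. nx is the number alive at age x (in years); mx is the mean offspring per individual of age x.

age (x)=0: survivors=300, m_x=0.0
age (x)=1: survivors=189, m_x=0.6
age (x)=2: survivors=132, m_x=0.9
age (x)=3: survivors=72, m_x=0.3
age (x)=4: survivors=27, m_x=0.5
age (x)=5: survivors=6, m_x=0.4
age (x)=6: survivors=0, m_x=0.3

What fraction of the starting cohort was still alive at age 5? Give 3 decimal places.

0.020

l_5 = n_5/n_0 = 6/300 = 0.02 → 0.020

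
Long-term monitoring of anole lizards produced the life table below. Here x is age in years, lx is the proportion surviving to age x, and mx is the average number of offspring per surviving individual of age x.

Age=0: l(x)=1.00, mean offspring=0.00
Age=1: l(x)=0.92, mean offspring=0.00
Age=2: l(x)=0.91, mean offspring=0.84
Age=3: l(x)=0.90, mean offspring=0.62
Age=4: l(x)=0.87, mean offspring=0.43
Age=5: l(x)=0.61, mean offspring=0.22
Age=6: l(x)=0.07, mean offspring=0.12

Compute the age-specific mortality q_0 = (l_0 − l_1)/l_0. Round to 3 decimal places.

q_0 = (l_0 − l_1) / l_0 = (1 − 0.92) / 1
     = 0.08 / 1 = 0.08 → 0.080

0.080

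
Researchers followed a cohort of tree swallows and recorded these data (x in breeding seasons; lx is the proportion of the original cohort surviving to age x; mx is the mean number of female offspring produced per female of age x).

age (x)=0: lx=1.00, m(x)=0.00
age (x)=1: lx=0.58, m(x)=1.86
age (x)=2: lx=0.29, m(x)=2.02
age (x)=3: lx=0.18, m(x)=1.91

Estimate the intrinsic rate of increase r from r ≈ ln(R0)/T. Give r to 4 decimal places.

0.4268

R0 = Σ lx·mx = 0 + 1.0788 + 0.5858 + 0.3438 = 2.0084
Σ x·lx·mx = 3.2818; T = 3.2818/2.0084 = 1.63404…
r ≈ ln(R0)/T = ln(2.0084)/1.63404… = 0.426758… → 0.4268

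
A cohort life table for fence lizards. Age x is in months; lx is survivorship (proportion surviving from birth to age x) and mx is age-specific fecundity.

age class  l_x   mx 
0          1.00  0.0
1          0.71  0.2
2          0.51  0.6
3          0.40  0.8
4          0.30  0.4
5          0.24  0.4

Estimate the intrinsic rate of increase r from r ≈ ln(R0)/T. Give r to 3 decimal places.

-0.006

R0 = Σ lx·mx = 0 + 0.142 + 0.306 + 0.32 + 0.12 + 0.096 = 0.984
Σ x·lx·mx = 2.674; T = 2.674/0.984 = 2.71748…
r ≈ ln(R0)/T = ln(0.984)/2.71748… = -0.00594… → -0.006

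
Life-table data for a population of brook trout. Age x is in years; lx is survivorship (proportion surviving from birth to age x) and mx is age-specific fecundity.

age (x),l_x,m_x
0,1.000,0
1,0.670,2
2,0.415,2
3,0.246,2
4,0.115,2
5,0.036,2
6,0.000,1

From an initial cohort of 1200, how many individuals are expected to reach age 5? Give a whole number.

Expected survivors = N0 · l_5 = 1200 × 0.036 = 43.2 → 43

43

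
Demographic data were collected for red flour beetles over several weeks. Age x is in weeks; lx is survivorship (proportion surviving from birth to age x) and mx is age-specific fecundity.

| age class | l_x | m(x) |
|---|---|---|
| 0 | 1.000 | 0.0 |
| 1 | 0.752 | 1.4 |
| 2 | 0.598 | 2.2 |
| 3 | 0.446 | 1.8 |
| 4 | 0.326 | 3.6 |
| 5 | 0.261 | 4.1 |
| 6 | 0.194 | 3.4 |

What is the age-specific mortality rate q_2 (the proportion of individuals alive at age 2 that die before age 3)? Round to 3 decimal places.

q_2 = (l_2 − l_3) / l_2 = (0.598 − 0.446) / 0.598
     = 0.152 / 0.598 = 0.254181… → 0.254

0.254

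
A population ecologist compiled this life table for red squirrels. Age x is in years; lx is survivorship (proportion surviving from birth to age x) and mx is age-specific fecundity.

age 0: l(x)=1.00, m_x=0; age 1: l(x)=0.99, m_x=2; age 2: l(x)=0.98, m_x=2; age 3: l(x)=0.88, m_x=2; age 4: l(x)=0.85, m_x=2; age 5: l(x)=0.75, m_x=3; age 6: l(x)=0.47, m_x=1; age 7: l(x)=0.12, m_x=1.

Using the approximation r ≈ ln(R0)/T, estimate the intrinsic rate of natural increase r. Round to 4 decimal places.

R0 = Σ lx·mx = 0 + 1.98 + 1.96 + 1.76 + 1.7 + 2.25 + 0.47 + 0.12 = 10.24
Σ x·lx·mx = 32.89; T = 32.89/10.24 = 3.21191…
r ≈ ln(R0)/T = ln(10.24)/3.21191… = 0.724273… → 0.7243

0.7243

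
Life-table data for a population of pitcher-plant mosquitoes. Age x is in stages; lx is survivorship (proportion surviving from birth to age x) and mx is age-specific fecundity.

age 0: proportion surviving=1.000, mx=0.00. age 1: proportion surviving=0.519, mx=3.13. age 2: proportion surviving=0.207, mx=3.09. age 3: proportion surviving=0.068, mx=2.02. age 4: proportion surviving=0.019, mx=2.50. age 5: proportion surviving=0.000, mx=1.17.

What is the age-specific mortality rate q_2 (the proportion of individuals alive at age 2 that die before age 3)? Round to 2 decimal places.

0.67

q_2 = (l_2 − l_3) / l_2 = (0.207 − 0.068) / 0.207
     = 0.139 / 0.207 = 0.671498… → 0.67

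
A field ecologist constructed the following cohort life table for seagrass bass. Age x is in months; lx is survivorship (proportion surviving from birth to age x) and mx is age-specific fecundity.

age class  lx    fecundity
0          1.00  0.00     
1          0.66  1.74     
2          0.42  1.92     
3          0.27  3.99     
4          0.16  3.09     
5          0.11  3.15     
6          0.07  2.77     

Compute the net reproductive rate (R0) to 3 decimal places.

4.067

lx·mx by age: 0, 1.1484, 0.8064, 1.0773, 0.4944, 0.3465, 0.1939
R0 = Σ lx·mx = 4.0669 → 4.067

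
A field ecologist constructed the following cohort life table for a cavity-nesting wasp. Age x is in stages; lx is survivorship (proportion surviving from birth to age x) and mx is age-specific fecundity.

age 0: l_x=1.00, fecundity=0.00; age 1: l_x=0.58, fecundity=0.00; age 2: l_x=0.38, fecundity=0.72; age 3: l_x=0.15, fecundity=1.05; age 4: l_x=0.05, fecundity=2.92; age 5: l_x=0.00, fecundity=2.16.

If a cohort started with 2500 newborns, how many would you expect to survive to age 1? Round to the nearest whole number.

1450

Expected survivors = N0 · l_1 = 2500 × 0.58 = 1450 → 1450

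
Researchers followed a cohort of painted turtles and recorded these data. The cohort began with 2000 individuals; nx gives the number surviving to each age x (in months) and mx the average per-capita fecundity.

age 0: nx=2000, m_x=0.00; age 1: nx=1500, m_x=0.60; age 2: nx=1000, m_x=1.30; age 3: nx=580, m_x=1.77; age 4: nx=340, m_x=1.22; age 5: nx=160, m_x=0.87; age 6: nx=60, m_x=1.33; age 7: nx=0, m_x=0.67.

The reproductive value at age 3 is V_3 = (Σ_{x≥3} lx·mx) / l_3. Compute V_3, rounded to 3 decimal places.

2.863

lx = nx/n0 = nx/2000: 1, 0.75, 0.5, 0.29, 0.17, 0.08, 0.03, 0
lx·mx for x ≥ 3: 0.5133, 0.2074, 0.0696, 0.0399, 0 → sum = 0.8302
V_3 = 0.8302 / l_3 = 0.8302 / 0.29 = 2.862759… → 2.863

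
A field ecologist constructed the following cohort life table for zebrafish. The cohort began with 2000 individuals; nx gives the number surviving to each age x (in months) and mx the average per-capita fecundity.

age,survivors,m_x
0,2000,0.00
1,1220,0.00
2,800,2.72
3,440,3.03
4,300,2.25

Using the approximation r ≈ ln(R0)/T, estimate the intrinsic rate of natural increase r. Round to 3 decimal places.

0.279

lx = nx/n0 = nx/2000: 1, 0.61, 0.4, 0.22, 0.15
R0 = Σ lx·mx = 0 + 0 + 1.088 + 0.6666 + 0.3375 = 2.0921
Σ x·lx·mx = 5.5258; T = 5.5258/2.0921 = 2.64127…
r ≈ ln(R0)/T = ln(2.0921)/2.64127… = 0.27947… → 0.279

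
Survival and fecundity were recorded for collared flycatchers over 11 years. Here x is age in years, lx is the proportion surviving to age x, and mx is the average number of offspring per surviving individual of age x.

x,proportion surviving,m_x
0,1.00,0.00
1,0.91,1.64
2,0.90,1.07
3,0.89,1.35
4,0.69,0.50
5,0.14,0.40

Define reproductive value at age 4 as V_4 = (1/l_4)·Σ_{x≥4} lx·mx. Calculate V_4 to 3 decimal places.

lx·mx for x ≥ 4: 0.345, 0.056 → sum = 0.401
V_4 = 0.401 / l_4 = 0.401 / 0.69 = 0.581159… → 0.581

0.581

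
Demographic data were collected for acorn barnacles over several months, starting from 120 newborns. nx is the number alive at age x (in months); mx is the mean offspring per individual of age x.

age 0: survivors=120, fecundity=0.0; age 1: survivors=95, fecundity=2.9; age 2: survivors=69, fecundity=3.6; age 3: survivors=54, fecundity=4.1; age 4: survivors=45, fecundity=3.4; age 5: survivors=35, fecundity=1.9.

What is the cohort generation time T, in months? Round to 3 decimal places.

lx = nx/n0 = nx/120: 1, 0.79167…, 0.575, 0.45, 0.375, 0.29167…
lx·mx: 0, 2.295833…, 2.07, 1.845, 1.275, 0.554167… → R0 = 8.04…
x·lx·mx: 0, 2.295833…, 4.14, 5.535, 5.1, 2.770833… → Σ = 19.841667…
T = 19.841667… / 8.04… = 2.467869… → 2.468

2.468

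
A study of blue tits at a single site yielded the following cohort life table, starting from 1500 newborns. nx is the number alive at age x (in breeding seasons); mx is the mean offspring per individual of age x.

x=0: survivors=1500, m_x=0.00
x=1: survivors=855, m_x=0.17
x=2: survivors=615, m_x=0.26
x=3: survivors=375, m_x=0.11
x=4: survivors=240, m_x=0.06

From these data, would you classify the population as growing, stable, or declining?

declining

lx = nx/n0 = nx/1500: 1, 0.57, 0.41, 0.25, 0.16
R0 = Σ lx·mx = 0 + 0.0969 + 0.1066 + 0.0275 + 0.0096 = 0.2406
R0 < 1, so the population is declining.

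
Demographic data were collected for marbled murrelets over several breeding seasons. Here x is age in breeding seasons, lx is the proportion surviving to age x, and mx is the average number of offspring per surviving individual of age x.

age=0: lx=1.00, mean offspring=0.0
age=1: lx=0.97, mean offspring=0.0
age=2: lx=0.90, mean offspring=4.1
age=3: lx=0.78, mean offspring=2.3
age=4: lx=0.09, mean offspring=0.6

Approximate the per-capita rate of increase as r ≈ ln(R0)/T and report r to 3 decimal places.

0.730

R0 = Σ lx·mx = 0 + 0 + 3.69 + 1.794 + 0.054 = 5.538
Σ x·lx·mx = 12.978; T = 12.978/5.538 = 2.34345…
r ≈ ln(R0)/T = ln(5.538)/2.34345… = 0.73039… → 0.730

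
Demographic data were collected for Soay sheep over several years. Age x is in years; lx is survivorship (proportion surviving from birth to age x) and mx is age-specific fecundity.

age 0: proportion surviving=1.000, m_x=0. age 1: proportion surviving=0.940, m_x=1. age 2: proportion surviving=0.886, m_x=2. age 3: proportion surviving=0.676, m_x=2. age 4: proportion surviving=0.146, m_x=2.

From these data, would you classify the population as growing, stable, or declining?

growing

R0 = Σ lx·mx = 0 + 0.94 + 1.772 + 1.352 + 0.292 = 4.356
R0 > 1, so the population is growing.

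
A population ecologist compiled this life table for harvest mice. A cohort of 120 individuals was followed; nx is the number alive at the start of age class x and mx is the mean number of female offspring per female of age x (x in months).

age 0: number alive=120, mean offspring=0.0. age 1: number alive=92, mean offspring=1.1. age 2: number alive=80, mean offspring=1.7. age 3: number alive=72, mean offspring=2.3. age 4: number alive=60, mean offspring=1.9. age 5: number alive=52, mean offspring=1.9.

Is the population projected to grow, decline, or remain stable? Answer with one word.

lx = nx/n0 = nx/120: 1, 0.76667…, 0.66667…, 0.6, 0.5, 0.43333…
R0 = Σ lx·mx = 0 + 0.843333… + 1.133333… + 1.38 + 0.95 + 0.823333… = 5.13…
R0 > 1, so the population is growing.

growing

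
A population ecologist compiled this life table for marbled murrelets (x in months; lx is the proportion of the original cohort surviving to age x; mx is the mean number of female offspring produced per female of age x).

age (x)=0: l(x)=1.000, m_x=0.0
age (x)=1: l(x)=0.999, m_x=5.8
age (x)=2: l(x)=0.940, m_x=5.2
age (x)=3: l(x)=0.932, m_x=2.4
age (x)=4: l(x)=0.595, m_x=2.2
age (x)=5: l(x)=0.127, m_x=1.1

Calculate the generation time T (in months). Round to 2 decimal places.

lx·mx: 0, 5.7942, 4.888, 2.2368, 1.309, 0.1397 → R0 = 14.3677
x·lx·mx: 0, 5.7942, 9.776, 6.7104, 5.236, 0.6985 → Σ = 28.2151
T = 28.2151 / 14.3677 = 1.963787… → 1.96

1.96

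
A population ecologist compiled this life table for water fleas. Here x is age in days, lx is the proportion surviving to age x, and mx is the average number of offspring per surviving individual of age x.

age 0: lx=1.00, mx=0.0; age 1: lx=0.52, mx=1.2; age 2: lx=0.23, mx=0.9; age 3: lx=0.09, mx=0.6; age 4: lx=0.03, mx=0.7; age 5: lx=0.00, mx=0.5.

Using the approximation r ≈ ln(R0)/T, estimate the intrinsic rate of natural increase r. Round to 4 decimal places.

-0.0697

R0 = Σ lx·mx = 0 + 0.624 + 0.207 + 0.054 + 0.021 + 0 = 0.906
Σ x·lx·mx = 1.284; T = 1.284/0.906 = 1.41722…
r ≈ ln(R0)/T = ln(0.906)/1.41722… = -0.069655… → -0.0697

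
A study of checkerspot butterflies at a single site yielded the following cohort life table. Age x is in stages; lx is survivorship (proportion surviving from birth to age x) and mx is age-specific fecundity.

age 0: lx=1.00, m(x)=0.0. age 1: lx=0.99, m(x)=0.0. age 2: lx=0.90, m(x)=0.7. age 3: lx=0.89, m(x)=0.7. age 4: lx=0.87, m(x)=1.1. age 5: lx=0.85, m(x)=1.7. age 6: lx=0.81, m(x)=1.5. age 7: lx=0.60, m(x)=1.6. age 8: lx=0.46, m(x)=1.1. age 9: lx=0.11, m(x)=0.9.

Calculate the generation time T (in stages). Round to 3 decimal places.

5.149

lx·mx: 0, 0, 0.63, 0.623, 0.957, 1.445, 1.215, 0.96, 0.506, 0.099 → R0 = 6.435
x·lx·mx: 0, 0, 1.26, 1.869, 3.828, 7.225, 7.29, 6.72, 4.048, 0.891 → Σ = 33.131
T = 33.131 / 6.435 = 5.148563… → 5.149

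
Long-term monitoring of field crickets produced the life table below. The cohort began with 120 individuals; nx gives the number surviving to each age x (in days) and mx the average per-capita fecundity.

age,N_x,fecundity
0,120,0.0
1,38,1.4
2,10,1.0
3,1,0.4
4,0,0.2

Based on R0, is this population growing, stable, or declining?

lx = nx/n0 = nx/120: 1, 0.31667…, 0.08333…, 0.00833…, 0
R0 = Σ lx·mx = 0 + 0.443333… + 0.083333… + 0.003333… + 0 = 0.53…
R0 < 1, so the population is declining.

declining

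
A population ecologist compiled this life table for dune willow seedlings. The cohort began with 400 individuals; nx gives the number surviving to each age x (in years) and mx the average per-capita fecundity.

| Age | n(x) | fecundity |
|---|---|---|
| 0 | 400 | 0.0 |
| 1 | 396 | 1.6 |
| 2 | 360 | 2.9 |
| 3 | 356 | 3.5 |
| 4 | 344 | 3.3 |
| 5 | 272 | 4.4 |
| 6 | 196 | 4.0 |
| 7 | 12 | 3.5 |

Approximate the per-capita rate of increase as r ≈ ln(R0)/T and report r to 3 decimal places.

0.753

lx = nx/n0 = nx/400: 1, 0.99, 0.9, 0.89, 0.86, 0.68, 0.49, 0.03
R0 = Σ lx·mx = 0 + 1.584 + 2.61 + 3.115 + 2.838 + 2.992 + 1.96 + 0.105 = 15.204
Σ x·lx·mx = 54.956; T = 54.956/15.204 = 3.61458…
r ≈ ln(R0)/T = ln(15.204)/3.61458… = 0.75294… → 0.753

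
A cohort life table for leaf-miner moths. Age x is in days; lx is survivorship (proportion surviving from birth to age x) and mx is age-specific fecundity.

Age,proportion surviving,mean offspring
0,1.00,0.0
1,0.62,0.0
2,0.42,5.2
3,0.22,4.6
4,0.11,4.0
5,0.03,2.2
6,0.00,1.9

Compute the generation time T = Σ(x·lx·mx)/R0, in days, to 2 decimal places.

lx·mx: 0, 0, 2.184, 1.012, 0.44, 0.066, 0 → R0 = 3.702
x·lx·mx: 0, 0, 4.368, 3.036, 1.76, 0.33, 0 → Σ = 9.494
T = 9.494 / 3.702 = 2.56456… → 2.56

2.56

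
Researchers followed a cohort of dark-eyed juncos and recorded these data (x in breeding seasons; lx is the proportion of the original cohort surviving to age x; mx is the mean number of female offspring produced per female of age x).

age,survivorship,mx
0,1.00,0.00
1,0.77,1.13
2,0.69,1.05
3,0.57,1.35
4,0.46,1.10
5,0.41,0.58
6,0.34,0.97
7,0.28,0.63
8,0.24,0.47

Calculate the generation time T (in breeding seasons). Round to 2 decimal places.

3.21

lx·mx: 0, 0.8701, 0.7245, 0.7695, 0.506, 0.2378, 0.3298, 0.1764, 0.1128 → R0 = 3.7269
x·lx·mx: 0, 0.8701, 1.449, 2.3085, 2.024, 1.189, 1.9788, 1.2348, 0.9024 → Σ = 11.9566
T = 11.9566 / 3.7269 = 3.208189… → 3.21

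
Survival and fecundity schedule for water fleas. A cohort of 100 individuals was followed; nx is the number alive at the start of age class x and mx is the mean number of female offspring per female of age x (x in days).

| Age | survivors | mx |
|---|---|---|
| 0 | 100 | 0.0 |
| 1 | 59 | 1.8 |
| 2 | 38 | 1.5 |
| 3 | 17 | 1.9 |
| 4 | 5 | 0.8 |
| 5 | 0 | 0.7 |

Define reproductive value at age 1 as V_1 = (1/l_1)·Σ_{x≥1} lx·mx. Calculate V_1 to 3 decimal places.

lx = nx/n0 = nx/100: 1, 0.59, 0.38, 0.17, 0.05, 0
lx·mx for x ≥ 1: 1.062, 0.57, 0.323, 0.04, 0 → sum = 1.995
V_1 = 1.995 / l_1 = 1.995 / 0.59 = 3.381356… → 3.381

3.381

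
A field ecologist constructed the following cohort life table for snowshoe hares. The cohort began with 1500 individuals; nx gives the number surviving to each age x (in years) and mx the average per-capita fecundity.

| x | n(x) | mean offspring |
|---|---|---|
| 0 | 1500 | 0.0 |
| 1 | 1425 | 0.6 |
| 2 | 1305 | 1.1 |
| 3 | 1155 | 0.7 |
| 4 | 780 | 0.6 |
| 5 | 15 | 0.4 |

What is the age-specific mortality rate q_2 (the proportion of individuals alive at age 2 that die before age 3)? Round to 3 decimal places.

lx = nx/n0 = nx/1500: 1, 0.95, 0.87, 0.77, 0.52, 0.01
q_2 = (l_2 − l_3) / l_2 = (0.87 − 0.77) / 0.87
     = 0.1 / 0.87 = 0.114943… → 0.115

0.115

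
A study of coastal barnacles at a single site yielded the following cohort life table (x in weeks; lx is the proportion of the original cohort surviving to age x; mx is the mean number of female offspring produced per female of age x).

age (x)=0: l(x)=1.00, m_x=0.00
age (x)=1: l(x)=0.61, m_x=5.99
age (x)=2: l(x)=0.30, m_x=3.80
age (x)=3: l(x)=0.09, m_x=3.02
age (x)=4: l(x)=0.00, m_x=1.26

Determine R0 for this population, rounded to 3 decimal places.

lx·mx by age: 0, 3.6539, 1.14, 0.2718, 0
R0 = Σ lx·mx = 5.0657 → 5.066

5.066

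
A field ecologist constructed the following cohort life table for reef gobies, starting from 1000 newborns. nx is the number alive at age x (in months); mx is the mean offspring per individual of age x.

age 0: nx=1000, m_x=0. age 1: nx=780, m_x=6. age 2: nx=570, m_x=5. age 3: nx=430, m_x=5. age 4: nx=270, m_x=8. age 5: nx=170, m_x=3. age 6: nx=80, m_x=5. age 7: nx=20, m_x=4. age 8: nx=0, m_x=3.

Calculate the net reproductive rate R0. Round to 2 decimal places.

lx = nx/n0 = nx/1000: 1, 0.78, 0.57, 0.43, 0.27, 0.17, 0.08, 0.02, 0
lx·mx by age: 0, 4.68, 2.85, 2.15, 2.16, 0.51, 0.4, 0.08, 0
R0 = Σ lx·mx = 12.83 → 12.83

12.83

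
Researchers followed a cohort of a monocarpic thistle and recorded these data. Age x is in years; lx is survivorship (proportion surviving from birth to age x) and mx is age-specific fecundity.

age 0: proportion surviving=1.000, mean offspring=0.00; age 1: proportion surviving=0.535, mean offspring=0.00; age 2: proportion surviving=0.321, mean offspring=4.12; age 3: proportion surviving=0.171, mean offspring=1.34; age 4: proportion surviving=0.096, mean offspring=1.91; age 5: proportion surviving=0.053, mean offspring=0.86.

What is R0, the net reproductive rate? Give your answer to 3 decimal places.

1.781

lx·mx by age: 0, 0, 1.32252, 0.22914, 0.18336, 0.04558
R0 = Σ lx·mx = 1.7806 → 1.781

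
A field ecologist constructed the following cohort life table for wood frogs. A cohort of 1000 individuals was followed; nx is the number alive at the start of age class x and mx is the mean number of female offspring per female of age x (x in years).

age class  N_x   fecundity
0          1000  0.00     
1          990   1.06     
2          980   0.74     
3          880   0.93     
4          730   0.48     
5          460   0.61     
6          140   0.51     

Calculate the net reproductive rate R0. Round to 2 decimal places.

lx = nx/n0 = nx/1000: 1, 0.99, 0.98, 0.88, 0.73, 0.46, 0.14
lx·mx by age: 0, 1.0494, 0.7252, 0.8184, 0.3504, 0.2806, 0.0714
R0 = Σ lx·mx = 3.2954 → 3.30

3.30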